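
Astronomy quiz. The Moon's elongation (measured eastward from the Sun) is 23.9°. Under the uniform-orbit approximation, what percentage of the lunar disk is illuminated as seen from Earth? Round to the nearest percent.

4%

cos 23.9° = 0.914, so f = (1 − 0.914)/2 = 0.043, i.e. 4%.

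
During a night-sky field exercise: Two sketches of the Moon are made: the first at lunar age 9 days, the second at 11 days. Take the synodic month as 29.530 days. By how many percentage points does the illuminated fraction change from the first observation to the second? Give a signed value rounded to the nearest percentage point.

+18 percentage points

θ₁ = 360° × 9/29.530 = 109.7°, f₁ = (1 − cos θ₁)/2 = 0.669.
θ₂ = 360° × 11/29.530 = 134.1°, f₂ = (1 − cos θ₂)/2 = 0.848.
Change = f₂ − f₁ = +0.179 → +18 percentage points.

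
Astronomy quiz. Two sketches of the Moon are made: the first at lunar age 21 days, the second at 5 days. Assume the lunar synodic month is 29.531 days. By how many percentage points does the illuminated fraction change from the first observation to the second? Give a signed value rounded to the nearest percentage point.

θ₁ = 360° × 21/29.531 = 256.0°, f₁ = (1 − cos θ₁)/2 = 0.621.
θ₂ = 360° × 5/29.531 = 61.0°, f₂ = (1 − cos θ₂)/2 = 0.257.
Change = f₂ − f₁ = -0.364 → -36 percentage points.

-36 pp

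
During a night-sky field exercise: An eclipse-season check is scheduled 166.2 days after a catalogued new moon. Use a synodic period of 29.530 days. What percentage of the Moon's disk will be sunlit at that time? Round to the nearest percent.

Reduce mod P: 166.2 − 5×29.530 = 18.55 d into the current lunation.
Phase angle: θ = 360°·(18.55 d)/(29.530 d) = 226.1°.
With cos θ = (-0.693), the lit fraction is (1 − (-0.693))/2 ≈ 0.846, so 85%.

85%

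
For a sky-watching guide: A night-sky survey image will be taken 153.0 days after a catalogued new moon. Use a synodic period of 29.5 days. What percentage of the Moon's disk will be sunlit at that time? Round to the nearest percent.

153.0/29.5 = 5.186 lunations, so 5 complete cycles and 5.50 d into the next.
The Moon has covered 5.50/29.5 of its cycle, so θ ≈ 360° × 5.50/29.5 = 67.1°.
With cos θ = 0.389, the lit fraction is (1 − 0.389)/2 ≈ 0.306, so 31%.

31%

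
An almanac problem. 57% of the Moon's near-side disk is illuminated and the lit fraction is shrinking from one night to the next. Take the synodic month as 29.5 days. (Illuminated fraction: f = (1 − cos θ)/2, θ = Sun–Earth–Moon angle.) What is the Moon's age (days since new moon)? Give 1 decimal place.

21.5 days

cos θ = 1 − 2f = -0.140, giving a principal value of 98.0°.
Since the Moon is past full (waning), take the reflex angle: θ = 360° − 98.0° = 262.0°.
At 360°/29.5 d per day, 262.0° corresponds to 21.47 days.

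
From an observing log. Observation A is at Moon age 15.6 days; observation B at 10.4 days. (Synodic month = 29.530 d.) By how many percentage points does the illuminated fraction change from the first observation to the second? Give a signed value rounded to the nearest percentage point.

First observation: θ = 360°·15.6/29.530 = 190.2°, so f = 0.992.
Second observation: θ = 126.8°, f = 0.799.
Δf = 0.799 − 0.992 = -0.193, i.e. -19 pp.

-19 pp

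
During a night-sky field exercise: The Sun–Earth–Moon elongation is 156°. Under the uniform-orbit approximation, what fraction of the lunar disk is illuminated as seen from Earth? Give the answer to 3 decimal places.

Half-versine of 156°: (1 − (-0.914))/2 = 0.957.

0.957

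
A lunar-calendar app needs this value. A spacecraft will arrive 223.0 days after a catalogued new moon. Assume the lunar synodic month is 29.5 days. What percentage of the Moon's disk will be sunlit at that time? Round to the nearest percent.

223.0 d spans 7 complete synodic months (7 × 29.5 = 206.50 d) plus 16.50 d.
Elongation θ = 360° × 16.50/29.5 ≈ 201.4°.
cos 201.4° = (-0.931), so f = (1 − (-0.931))/2 = 0.966, so 97%.

97%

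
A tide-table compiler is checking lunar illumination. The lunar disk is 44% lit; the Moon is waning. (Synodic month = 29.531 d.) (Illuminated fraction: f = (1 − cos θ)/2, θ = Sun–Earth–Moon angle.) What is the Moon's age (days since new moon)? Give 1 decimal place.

Invert f = (1 − cos θ)/2 to get cos θ = 1 − 2(0.44) = 0.120, hence θ₀ = arccos 0.120 = 83.1°.
Waning ⇒ past full, so θ = 360° − 83.1° = 276.9°.
Age = 29.531 × 276.9°/360° ≈ 22.71 days.

22.7 days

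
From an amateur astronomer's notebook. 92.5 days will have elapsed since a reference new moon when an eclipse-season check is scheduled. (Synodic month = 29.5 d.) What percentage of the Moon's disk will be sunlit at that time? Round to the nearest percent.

92.5 d spans 3 complete synodic months (3 × 29.5 = 88.50 d) plus 4.00 d.
Elongation θ = 360° × 4.00/29.5 ≈ 48.8°.
With cos θ = 0.659, the lit fraction is (1 − 0.659)/2 ≈ 0.171, so 17%.

17%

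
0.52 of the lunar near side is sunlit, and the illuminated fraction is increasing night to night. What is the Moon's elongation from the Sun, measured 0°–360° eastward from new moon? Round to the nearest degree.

Invert f = (1 − cos θ)/2 to get cos θ = 1 − 2(0.52) = -0.040, hence θ₀ = arccos -0.040 = 92.3°.
Waxing ⇒ before full, so θ = 92.3°.

92°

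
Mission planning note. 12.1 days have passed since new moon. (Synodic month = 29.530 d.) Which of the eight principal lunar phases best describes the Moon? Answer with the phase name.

waxing gibbous

θ ≈ 360° × 12.1/29.530 = 148°, which falls in the waxing gibbous sector.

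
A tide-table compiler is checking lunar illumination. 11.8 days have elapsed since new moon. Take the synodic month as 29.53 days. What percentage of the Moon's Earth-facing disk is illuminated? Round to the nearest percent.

90%

Phase angle: θ = 360°·(11.8 d)/(29.53 d) = 143.9°.
With cos θ = (-0.808), the lit fraction is (1 − (-0.808))/2 ≈ 0.904, so 90%.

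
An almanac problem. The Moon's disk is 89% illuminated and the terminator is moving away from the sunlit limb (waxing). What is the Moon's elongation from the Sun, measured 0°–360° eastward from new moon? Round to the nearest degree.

Invert f = (1 − cos θ)/2 to get cos θ = 1 − 2(0.89) = -0.780, hence θ₀ = arccos -0.780 = 141.3°.
The Moon is waxing (0°–180°), so θ = 141.3° directly.

141°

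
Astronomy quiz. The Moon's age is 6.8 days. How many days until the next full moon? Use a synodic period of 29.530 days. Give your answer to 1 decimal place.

8.0 days

Full moon is 0.5 of the way through the cycle: age 0.5 × 29.530 = 14.765 d.
So 7.965 days remain (14.765 − 6.8).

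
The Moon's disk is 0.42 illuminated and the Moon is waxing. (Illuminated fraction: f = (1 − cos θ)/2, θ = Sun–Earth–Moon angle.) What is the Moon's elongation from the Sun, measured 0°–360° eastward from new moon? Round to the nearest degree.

Invert f = (1 − cos θ)/2 to get cos θ = 1 − 2(0.42) = 0.160, hence θ₀ = arccos 0.160 = 80.8°.
Before full moon the principal value applies: θ = 80.8°.

81°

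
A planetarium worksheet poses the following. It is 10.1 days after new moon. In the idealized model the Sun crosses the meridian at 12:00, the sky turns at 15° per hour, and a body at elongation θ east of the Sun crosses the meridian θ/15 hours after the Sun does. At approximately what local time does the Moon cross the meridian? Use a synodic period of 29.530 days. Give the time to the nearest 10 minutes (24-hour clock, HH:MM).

Phase angle: θ = 360°·(10.1 d)/(29.530 d) = 123.1°.
Delay after the Sun = 123.1° / (15°/h) ≈ 8.21 h.
12:00 + 8.209 h ≈ 20:13 → 20:10 to the nearest ten minutes.

20:10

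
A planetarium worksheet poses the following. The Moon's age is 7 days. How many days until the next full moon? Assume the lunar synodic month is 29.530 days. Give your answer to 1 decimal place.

Full moon is 0.5 of the way through the cycle: age 0.5 × 29.530 = 14.765 d.
That is 14.765 − 7 = 7.765 days ahead.

7.8 days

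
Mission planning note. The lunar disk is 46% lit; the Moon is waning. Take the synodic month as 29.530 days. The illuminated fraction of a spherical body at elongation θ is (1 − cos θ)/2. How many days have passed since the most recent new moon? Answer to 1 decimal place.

cos θ = 1 − 2f = 0.080, giving a principal value of 85.4°.
Since the Moon is past full (waning), take the reflex angle: θ = 360° − 85.4° = 274.6°.
That fraction of the synodic month is 274.6/360 × 29.530 d ≈ 22.52 d.

22.5 days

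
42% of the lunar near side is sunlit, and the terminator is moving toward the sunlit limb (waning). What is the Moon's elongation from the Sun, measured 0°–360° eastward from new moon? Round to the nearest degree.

Invert f = (1 − cos θ)/2 to get cos θ = 1 − 2(0.42) = 0.160, hence θ₀ = arccos 0.160 = 80.8°.
A waning Moon lies in 180°–360°, so θ = 360° − 80.8° = 279.2°.

279°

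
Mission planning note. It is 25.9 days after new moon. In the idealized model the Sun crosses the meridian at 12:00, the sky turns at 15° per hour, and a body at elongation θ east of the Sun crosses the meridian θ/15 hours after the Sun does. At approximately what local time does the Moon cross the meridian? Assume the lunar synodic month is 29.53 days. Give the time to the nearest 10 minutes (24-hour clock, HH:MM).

Phase angle: θ = 360°·(25.9 d)/(29.53 d) = 315.7°.
The Moon trails the Sun by θ/15 = 315.7/15 ≈ 21.05 hours.
12:00 + 21.050 h ≈ 09:03 → 09:00 to the nearest ten minutes.

09:00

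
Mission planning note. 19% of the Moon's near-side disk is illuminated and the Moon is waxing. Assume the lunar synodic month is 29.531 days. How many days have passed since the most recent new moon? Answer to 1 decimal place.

Invert f = (1 − cos θ)/2 to get cos θ = 1 − 2(0.19) = 0.620, hence θ₀ = arccos 0.620 = 51.7°.
Before full moon the principal value applies: θ = 51.7°.
Age = 29.531 × 51.7°/360° ≈ 4.24 days.

4.2 days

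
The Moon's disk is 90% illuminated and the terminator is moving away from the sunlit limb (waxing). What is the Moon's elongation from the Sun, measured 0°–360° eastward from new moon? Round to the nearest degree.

143°

Invert f = (1 − cos θ)/2 to get cos θ = 1 − 2(0.90) = -0.800, hence θ₀ = arccos -0.800 = 143.1°.
Waxing ⇒ before full, so θ = 143.1°.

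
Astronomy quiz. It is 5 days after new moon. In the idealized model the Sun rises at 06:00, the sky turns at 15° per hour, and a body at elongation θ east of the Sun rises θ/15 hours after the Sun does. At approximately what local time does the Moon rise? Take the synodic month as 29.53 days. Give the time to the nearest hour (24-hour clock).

10:00

Phase angle: θ = 360°·(5 d)/(29.53 d) = 61.0°.
At 15° of sky rotation per hour, 61.0° corresponds to a 4.06 h lag.
06:00 + 4.06 h ≈ 10:04 → 10:00 to the nearest hour.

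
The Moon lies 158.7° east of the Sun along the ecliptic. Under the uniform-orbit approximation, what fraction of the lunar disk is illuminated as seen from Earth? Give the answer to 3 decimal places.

f = (1 − cos 158.7°)/2 = (1 − (-0.932))/2 ≈ 0.966.

0.966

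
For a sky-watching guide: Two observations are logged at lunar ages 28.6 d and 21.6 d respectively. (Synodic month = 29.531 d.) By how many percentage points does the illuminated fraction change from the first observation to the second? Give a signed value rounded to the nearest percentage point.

+55 pp

θ₁ = 360° × 28.6/29.531 = 348.7°, f₁ = (1 − cos θ₁)/2 = 0.010.
θ₂ = 360° × 21.6/29.531 = 263.3°, f₂ = (1 − cos θ₂)/2 = 0.558.
Change = f₂ − f₁ = +0.548 → +55 percentage points.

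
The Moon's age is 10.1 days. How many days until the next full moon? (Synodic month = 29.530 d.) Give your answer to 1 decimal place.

4.7 days

Full moon occurs at elongation 180°, i.e. at age 29.530 × 180/360 = 14.765 d.
That is 14.765 − 10.1 = 4.665 days ahead.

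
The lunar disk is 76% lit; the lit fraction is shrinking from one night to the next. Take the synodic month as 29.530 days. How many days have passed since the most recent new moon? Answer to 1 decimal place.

19.6 days

Invert f = (1 − cos θ)/2 to get cos θ = 1 − 2(0.76) = -0.520, hence θ₀ = arccos -0.520 = 121.3°.
Waning ⇒ past full, so θ = 360° − 121.3° = 238.7°.
At 360°/29.530 d per day, 238.7° corresponds to 19.58 days.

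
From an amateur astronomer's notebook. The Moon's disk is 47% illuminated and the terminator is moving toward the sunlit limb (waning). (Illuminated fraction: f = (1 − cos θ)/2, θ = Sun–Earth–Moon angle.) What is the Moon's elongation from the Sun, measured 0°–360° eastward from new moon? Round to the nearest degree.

Invert f = (1 − cos θ)/2 to get cos θ = 1 − 2(0.47) = 0.060, hence θ₀ = arccos 0.060 = 86.6°.
A waning Moon lies in 180°–360°, so θ = 360° − 86.6° = 273.4°.

273°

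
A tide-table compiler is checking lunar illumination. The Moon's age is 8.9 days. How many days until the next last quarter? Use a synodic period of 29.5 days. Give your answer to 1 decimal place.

Last quarter is 0.75 of the way through the cycle: age 0.75 × 29.5 = 22.125 d.
That is 22.125 − 8.9 = 13.225 days ahead.

13.2 days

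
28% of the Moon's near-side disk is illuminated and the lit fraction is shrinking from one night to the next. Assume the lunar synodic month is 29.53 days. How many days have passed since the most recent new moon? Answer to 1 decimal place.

From f = (1 − cos θ)/2: cos θ = 1 − 2×0.28 = 0.440; arccos → 63.9°.
Waning ⇒ past full, so θ = 360° − 63.9° = 296.1°.
That fraction of the synodic month is 296.1/360 × 29.53 d ≈ 24.29 d.

24.3 days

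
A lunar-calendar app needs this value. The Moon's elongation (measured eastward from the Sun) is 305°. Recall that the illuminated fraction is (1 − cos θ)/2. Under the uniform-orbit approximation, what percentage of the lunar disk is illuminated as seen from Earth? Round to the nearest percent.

21%

cos 305° = 0.574, so f = (1 − 0.574)/2 = 0.213, i.e. 21%.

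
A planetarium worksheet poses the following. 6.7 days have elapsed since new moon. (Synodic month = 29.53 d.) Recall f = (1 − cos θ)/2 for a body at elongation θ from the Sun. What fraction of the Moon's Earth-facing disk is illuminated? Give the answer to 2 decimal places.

The Moon has covered 6.7/29.53 of its cycle, so θ ≈ 360° × 6.7/29.53 = 81.7°.
With cos θ = 0.145, the lit fraction is (1 − 0.145)/2 ≈ 0.428.

0.43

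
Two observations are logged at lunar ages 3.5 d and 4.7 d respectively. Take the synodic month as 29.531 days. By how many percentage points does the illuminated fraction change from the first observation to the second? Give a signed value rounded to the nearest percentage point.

+10 pp

First observation: θ = 360°·3.5/29.531 = 42.7°, so f = 0.132.
Second observation: θ = 57.3°, f = 0.230.
Δf = 0.230 − 0.132 = +0.098, i.e. +10 pp.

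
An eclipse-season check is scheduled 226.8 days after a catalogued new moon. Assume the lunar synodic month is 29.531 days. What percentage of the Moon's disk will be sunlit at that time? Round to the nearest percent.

71%

226.8 d spans 7 complete synodic months (7 × 29.531 = 206.72 d) plus 20.08 d.
The Moon has covered 20.08/29.531 of its cycle, so θ ≈ 360° × 20.08/29.531 = 244.8°.
With cos θ = (-0.425), the lit fraction is (1 − (-0.425))/2 ≈ 0.713, so 71%.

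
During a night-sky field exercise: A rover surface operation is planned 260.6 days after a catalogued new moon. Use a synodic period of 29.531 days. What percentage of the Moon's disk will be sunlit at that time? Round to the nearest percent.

27%

260.6 d spans 8 complete synodic months (8 × 29.531 = 236.25 d) plus 24.35 d.
The Moon has covered 24.35/29.531 of its cycle, so θ ≈ 360° × 24.35/29.531 = 296.9°.
With cos θ = 0.452, the lit fraction is (1 − 0.452)/2 ≈ 0.274, so 27%.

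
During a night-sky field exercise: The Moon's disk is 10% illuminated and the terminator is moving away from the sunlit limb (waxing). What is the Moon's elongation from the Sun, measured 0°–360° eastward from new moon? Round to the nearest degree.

From f = (1 − cos θ)/2: cos θ = 1 − 2×0.10 = 0.800; arccos → 36.9°.
Before full moon the principal value applies: θ = 36.9°.

37°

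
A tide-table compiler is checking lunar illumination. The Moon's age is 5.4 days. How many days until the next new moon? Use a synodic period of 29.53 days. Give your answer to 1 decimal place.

24.1 days

One full lunation from the last new moon is 29.53 d; remaining = 29.53 − 5.4 = 24.130 d.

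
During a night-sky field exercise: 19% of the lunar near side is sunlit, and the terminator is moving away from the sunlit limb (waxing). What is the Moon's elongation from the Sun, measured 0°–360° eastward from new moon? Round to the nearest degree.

52°

cos θ = 1 − 2f = 0.620, giving a principal value of 51.7°.
Before full moon the principal value applies: θ = 51.7°.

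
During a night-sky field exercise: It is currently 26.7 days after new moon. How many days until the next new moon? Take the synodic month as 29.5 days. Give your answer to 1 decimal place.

2.8 days

One full lunation from the last new moon is 29.5 d; remaining = 29.5 − 26.7 = 2.800 d.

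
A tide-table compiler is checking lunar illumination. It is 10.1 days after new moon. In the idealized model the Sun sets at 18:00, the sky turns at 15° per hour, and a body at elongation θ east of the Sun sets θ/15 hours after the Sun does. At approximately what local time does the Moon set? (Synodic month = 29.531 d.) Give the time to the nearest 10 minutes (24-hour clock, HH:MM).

Phase angle: θ = 360°·(10.1 d)/(29.531 d) = 123.1°.
Delay after the Sun = 123.1° / (15°/h) ≈ 8.21 h.
18:00 + 8.208 h ≈ 02:12 → 02:10 to the nearest ten minutes.

02:10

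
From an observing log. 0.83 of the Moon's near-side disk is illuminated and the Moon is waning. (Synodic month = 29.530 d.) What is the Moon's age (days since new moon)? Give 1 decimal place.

From f = (1 − cos θ)/2: cos θ = 1 − 2×0.83 = -0.660; arccos → 131.3°.
Waning ⇒ past full, so θ = 360° − 131.3° = 228.7°.
That fraction of the synodic month is 228.7/360 × 29.530 d ≈ 18.76 d.

18.8 days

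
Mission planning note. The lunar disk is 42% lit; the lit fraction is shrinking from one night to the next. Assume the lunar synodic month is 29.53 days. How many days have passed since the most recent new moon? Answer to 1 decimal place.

From f = (1 − cos θ)/2: cos θ = 1 − 2×0.42 = 0.160; arccos → 80.8°.
A waning Moon lies in 180°–360°, so θ = 360° − 80.8° = 279.2°.
That fraction of the synodic month is 279.2/360 × 29.53 d ≈ 22.90 d.

22.9 days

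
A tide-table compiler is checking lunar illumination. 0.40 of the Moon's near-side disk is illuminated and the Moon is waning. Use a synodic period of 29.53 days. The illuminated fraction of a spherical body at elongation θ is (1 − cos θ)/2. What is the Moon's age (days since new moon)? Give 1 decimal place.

23.1 days

cos θ = 1 − 2f = 0.200, giving a principal value of 78.5°.
A waning Moon lies in 180°–360°, so θ = 360° − 78.5° = 281.5°.
At 360°/29.53 d per day, 281.5° corresponds to 23.09 days.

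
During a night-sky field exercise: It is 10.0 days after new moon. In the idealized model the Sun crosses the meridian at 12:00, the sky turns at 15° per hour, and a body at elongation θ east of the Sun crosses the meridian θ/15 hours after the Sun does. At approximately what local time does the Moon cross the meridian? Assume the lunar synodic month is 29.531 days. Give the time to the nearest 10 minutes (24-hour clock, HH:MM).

Phase angle: θ = 360°·(10.0 d)/(29.531 d) = 121.9°.
At 15° of sky rotation per hour, 121.9° corresponds to a 8.13 h lag.
12:00 + 8.127 h ≈ 20:08 → 20:10 to the nearest ten minutes.

20:10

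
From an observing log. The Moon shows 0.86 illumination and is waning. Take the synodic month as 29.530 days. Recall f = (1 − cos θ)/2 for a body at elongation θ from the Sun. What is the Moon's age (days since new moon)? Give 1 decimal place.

From f = (1 − cos θ)/2: cos θ = 1 − 2×0.86 = -0.720; arccos → 136.1°.
A waning Moon lies in 180°–360°, so θ = 360° − 136.1° = 223.9°.
At 360°/29.530 d per day, 223.9° corresponds to 18.37 days.

18.4 days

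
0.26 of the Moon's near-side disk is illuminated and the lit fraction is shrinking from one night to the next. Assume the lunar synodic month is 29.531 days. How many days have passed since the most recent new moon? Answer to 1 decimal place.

From f = (1 − cos θ)/2: cos θ = 1 − 2×0.26 = 0.480; arccos → 61.3°.
Waning ⇒ past full, so θ = 360° − 61.3° = 298.7°.
Age = 29.531 × 298.7°/360° ≈ 24.50 days.

24.5 days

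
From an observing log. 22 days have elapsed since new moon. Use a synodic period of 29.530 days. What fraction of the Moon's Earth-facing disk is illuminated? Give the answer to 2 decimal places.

0.52

The Moon has covered 22/29.530 of its cycle, so θ ≈ 360° × 22/29.530 = 268.2°.
Illuminated fraction = (1 − cos 268.2°)/2 = (1 − (-0.031))/2 ≈ 0.516.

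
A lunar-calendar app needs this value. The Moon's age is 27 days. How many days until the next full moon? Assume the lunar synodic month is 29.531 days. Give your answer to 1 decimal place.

Full moon is 0.5 of the way through the cycle: age 0.5 × 29.531 = 14.765 d.
Already past this cycle's full moon; the next is at 14.765 + 29.531 = 44.296 d, so 44.296 − 27 = 17.296 days.

17.3 days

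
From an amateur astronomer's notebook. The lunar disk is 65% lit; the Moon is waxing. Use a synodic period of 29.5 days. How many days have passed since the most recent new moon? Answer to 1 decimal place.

Invert f = (1 − cos θ)/2 to get cos θ = 1 − 2(0.65) = -0.300, hence θ₀ = arccos -0.300 = 107.5°.
Waxing ⇒ before full, so θ = 107.5°.
Age = 29.5 × 107.5°/360° ≈ 8.81 days.

8.8 days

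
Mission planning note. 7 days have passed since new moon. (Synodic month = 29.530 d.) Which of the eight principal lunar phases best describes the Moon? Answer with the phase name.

θ ≈ 360° × 7/29.530 = 85°, which falls in the first quarter sector.

first quarter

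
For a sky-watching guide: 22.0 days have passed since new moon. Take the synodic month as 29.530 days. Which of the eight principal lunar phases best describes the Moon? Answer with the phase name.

θ ≈ 360° × 22.0/29.530 = 268°, which falls in the last quarter sector.

last quarter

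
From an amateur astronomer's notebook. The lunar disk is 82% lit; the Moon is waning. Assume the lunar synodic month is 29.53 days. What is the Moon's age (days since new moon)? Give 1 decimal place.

18.9 days

cos θ = 1 − 2f = -0.640, giving a principal value of 129.8°.
Since the Moon is past full (waning), take the reflex angle: θ = 360° − 129.8° = 230.2°.
At 360°/29.53 d per day, 230.2° corresponds to 18.88 days.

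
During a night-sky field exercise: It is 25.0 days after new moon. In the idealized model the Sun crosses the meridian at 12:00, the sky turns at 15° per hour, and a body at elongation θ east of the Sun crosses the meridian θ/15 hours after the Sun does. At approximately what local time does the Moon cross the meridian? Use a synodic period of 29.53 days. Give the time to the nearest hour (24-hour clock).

08:00

The Moon has covered 25.0/29.53 of its cycle, so θ ≈ 360° × 25.0/29.53 = 304.8°.
At 15° of sky rotation per hour, 304.8° corresponds to a 20.32 h lag.
12:00 + 20.32 h ≈ 08:19 → 08:00 to the nearest hour.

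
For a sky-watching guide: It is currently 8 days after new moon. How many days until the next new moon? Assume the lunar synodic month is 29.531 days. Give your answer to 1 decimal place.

21.5 days

The next new moon completes the synodic month: 29.531 − 8 = 21.531 days.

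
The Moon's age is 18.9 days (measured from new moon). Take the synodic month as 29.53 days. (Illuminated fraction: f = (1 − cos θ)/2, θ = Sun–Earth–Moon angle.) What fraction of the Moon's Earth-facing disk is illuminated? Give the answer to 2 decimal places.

Elongation θ = 360° × 18.9/29.53 ≈ 230.4°.
With cos θ = (-0.637), the lit fraction is (1 − (-0.637))/2 ≈ 0.819.

0.82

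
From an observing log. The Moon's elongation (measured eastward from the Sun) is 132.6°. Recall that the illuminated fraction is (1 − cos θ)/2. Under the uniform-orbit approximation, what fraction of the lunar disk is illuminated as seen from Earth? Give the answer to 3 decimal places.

Half-versine of 132.6°: (1 − (-0.677))/2 = 0.838.

0.838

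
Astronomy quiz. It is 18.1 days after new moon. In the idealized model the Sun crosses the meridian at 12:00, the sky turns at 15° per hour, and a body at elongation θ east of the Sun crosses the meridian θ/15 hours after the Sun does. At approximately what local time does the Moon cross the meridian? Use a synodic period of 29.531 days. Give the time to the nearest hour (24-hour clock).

03:00

Phase angle: θ = 360°·(18.1 d)/(29.531 d) = 220.6°.
The Moon trails the Sun by θ/15 = 220.6/15 ≈ 14.71 hours.
12:00 + 14.71 h ≈ 02:43 → 03:00 to the nearest hour.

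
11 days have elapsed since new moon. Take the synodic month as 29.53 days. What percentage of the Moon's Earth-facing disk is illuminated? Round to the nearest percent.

85%

Elongation θ = 360° × 11/29.53 ≈ 134.1°.
With cos θ = (-0.696), the lit fraction is (1 − (-0.696))/2 ≈ 0.848, so 85%.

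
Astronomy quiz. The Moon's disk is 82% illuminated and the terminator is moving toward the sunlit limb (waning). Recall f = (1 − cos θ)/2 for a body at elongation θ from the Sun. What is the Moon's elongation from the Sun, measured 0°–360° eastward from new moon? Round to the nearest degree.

230°

Invert f = (1 − cos θ)/2 to get cos θ = 1 − 2(0.82) = -0.640, hence θ₀ = arccos -0.640 = 129.8°.
A waning Moon lies in 180°–360°, so θ = 360° − 129.8° = 230.2°.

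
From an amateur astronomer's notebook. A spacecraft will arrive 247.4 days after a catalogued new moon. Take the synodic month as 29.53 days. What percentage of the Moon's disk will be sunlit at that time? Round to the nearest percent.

86%

247.4/29.53 = 8.378 lunations, so 8 complete cycles and 11.16 d into the next.
The Moon has covered 11.16/29.53 of its cycle, so θ ≈ 360° × 11.16/29.53 = 136.1°.
With cos θ = (-0.720), the lit fraction is (1 − (-0.720))/2 ≈ 0.860, so 86%.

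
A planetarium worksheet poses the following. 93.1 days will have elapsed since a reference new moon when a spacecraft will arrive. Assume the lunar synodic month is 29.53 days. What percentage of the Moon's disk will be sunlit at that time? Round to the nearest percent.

21%

Reduce mod P: 93.1 − 3×29.53 = 4.51 d into the current lunation.
Elongation θ = 360° × 4.51/29.53 ≈ 55.0°.
Illuminated fraction = (1 − cos 55.0°)/2 = (1 − 0.574)/2 ≈ 0.213, so 21%.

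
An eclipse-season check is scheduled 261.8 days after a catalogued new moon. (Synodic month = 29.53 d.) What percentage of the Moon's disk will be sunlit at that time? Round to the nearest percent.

261.8/29.53 = 8.866 lunations, so 8 complete cycles and 25.56 d into the next.
Elongation θ = 360° × 25.56/29.53 ≈ 311.6°.
cos 311.6° = 0.664, so f = (1 − 0.664)/2 = 0.168, so 17%.

17%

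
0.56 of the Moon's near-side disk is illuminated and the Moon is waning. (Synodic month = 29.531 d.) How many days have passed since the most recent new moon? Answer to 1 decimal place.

21.6 days

cos θ = 1 − 2f = -0.120, giving a principal value of 96.9°.
A waning Moon lies in 180°–360°, so θ = 360° − 96.9° = 263.1°.
That fraction of the synodic month is 263.1/360 × 29.531 d ≈ 21.58 d.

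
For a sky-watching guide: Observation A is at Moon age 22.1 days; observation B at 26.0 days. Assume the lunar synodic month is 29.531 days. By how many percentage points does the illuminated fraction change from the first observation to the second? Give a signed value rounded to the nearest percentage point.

-37 pp

First observation: θ = 360°·22.1/29.531 = 269.4°, so f = 0.505.
Second observation: θ = 317.0°, f = 0.135.
Δf = 0.135 − 0.505 = -0.371, i.e. -37 pp.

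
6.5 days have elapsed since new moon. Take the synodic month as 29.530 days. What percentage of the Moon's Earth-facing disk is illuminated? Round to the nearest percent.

Phase angle: θ = 360°·(6.5 d)/(29.530 d) = 79.2°.
cos 79.2° = 0.187, so f = (1 − 0.187)/2 = 0.407, so 41%.

41%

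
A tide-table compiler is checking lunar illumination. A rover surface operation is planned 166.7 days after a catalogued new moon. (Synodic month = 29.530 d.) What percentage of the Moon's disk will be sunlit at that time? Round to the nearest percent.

166.7 d spans 5 complete synodic months (5 × 29.530 = 147.65 d) plus 19.05 d.
Phase angle: θ = 360°·(19.05 d)/(29.530 d) = 232.2°.
With cos θ = (-0.612), the lit fraction is (1 − (-0.612))/2 ≈ 0.806, so 81%.

81%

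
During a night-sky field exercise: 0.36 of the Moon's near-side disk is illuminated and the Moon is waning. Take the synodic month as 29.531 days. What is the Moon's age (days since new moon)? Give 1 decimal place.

23.5 days

cos θ = 1 − 2f = 0.280, giving a principal value of 73.7°.
Waning ⇒ past full, so θ = 360° − 73.7° = 286.3°.
Age = 29.531 × 286.3°/360° ≈ 23.48 days.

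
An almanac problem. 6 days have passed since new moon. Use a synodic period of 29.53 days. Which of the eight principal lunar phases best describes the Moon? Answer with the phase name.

first quarter

θ ≈ 360° × 6/29.53 = 73°, which falls in the first quarter sector.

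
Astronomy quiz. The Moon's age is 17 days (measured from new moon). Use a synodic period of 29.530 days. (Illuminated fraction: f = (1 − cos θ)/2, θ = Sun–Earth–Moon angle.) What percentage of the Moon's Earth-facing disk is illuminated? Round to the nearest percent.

Phase angle: θ = 360°·(17 d)/(29.530 d) = 207.2°.
cos 207.2° = (-0.889), so f = (1 − (-0.889))/2 = 0.945, so 94%.

94%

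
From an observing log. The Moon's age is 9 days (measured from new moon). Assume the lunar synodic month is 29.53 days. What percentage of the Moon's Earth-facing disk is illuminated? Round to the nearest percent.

Phase angle: θ = 360°·(9 d)/(29.53 d) = 109.7°.
cos 109.7° = (-0.337), so f = (1 − (-0.337))/2 = 0.669, so 67%.

67%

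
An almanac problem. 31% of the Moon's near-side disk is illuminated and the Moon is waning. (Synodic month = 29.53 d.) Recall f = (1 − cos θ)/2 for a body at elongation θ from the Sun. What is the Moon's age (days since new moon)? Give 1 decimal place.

24.0 days

Invert f = (1 − cos θ)/2 to get cos θ = 1 − 2(0.31) = 0.380, hence θ₀ = arccos 0.380 = 67.7°.
Waning ⇒ past full, so θ = 360° − 67.7° = 292.3°.
Age = 29.53 × 292.3°/360° ≈ 23.98 days.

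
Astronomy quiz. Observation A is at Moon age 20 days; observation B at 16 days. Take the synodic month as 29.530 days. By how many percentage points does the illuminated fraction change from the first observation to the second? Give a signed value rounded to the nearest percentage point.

θ₁ = 360° × 20/29.530 = 243.8°, f₁ = (1 − cos θ₁)/2 = 0.721.
θ₂ = 360° × 16/29.530 = 195.1°, f₂ = (1 − cos θ₂)/2 = 0.983.
Change = f₂ − f₁ = +0.262 → +26 percentage points.

+26 pp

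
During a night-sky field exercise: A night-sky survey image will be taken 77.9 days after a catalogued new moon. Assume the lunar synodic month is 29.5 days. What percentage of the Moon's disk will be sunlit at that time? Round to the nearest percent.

82%

77.9 d spans 2 complete synodic months (2 × 29.5 = 59.00 d) plus 18.90 d.
Phase angle: θ = 360°·(18.90 d)/(29.5 d) = 230.6°.
cos 230.6° = (-0.634), so f = (1 − (-0.634))/2 = 0.817, so 82%.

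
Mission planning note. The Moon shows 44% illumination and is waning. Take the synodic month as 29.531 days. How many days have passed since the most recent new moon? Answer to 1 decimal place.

22.7 days

From f = (1 − cos θ)/2: cos θ = 1 − 2×0.44 = 0.120; arccos → 83.1°.
Waning ⇒ past full, so θ = 360° − 83.1° = 276.9°.
That fraction of the synodic month is 276.9/360 × 29.531 d ≈ 22.71 d.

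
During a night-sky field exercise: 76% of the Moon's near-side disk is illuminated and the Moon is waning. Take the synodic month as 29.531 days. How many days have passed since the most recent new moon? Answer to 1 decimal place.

19.6 days

From f = (1 − cos θ)/2: cos θ = 1 − 2×0.76 = -0.520; arccos → 121.3°.
Since the Moon is past full (waning), take the reflex angle: θ = 360° − 121.3° = 238.7°.
Age = 29.531 × 238.7°/360° ≈ 19.58 days.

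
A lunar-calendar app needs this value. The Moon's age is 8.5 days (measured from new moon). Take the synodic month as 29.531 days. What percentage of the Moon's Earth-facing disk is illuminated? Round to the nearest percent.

Elongation θ = 360° × 8.5/29.531 ≈ 103.6°.
cos 103.6° = (-0.235), so f = (1 − (-0.235))/2 = 0.618, so 62%.

62%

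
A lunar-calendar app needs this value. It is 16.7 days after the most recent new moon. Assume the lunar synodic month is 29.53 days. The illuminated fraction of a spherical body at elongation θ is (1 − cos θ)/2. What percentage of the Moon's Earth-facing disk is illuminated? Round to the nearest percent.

Elongation θ = 360° × 16.7/29.53 ≈ 203.6°.
With cos θ = (-0.916), the lit fraction is (1 − (-0.916))/2 ≈ 0.958, so 96%.

96%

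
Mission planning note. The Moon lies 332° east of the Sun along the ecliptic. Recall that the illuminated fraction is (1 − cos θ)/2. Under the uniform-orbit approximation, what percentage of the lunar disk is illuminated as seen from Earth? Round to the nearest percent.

6%

cos 332° = 0.883, so f = (1 − 0.883)/2 = 0.059, i.e. 6%.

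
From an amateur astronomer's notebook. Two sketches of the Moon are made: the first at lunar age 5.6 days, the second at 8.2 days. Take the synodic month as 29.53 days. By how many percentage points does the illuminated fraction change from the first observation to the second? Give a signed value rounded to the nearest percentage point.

+27 pp

θ₁ = 360° × 5.6/29.53 = 68.3°, f₁ = (1 − cos θ₁)/2 = 0.315.
θ₂ = 360° × 8.2/29.53 = 100.0°, f₂ = (1 − cos θ₂)/2 = 0.587.
Change = f₂ − f₁ = +0.272 → +27 percentage points.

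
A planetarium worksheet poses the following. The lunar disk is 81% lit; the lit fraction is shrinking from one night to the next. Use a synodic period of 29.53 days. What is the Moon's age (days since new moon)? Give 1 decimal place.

19.0 days

Invert f = (1 − cos θ)/2 to get cos θ = 1 − 2(0.81) = -0.620, hence θ₀ = arccos -0.620 = 128.3°.
Since the Moon is past full (waning), take the reflex angle: θ = 360° − 128.3° = 231.7°.
That fraction of the synodic month is 231.7/360 × 29.53 d ≈ 19.00 d.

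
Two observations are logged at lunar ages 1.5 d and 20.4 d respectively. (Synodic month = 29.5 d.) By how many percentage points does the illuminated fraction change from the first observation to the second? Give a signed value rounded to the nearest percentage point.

+65 percentage points

θ₁ = 360° × 1.5/29.5 = 18.3°, f₁ = (1 − cos θ₁)/2 = 0.025.
θ₂ = 360° × 20.4/29.5 = 248.9°, f₂ = (1 − cos θ₂)/2 = 0.680.
Change = f₂ − f₁ = +0.654 → +65 percentage points.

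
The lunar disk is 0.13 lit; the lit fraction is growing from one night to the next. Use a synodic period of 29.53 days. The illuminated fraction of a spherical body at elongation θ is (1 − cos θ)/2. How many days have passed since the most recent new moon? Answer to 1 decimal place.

cos θ = 1 − 2f = 0.740, giving a principal value of 42.3°.
The Moon is waxing (0°–180°), so θ = 42.3° directly.
Age = 29.53 × 42.3°/360° ≈ 3.47 days.

3.5 days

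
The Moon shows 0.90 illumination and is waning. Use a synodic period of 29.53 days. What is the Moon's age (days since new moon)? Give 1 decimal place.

From f = (1 − cos θ)/2: cos θ = 1 − 2×0.90 = -0.800; arccos → 143.1°.
Since the Moon is past full (waning), take the reflex angle: θ = 360° − 143.1° = 216.9°.
Age = 29.53 × 216.9°/360° ≈ 17.79 days.

17.8 days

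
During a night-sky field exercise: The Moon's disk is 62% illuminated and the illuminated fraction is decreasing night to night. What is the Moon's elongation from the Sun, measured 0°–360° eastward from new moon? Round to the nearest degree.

256°

From f = (1 − cos θ)/2: cos θ = 1 − 2×0.62 = -0.240; arccos → 103.9°.
A waning Moon lies in 180°–360°, so θ = 360° − 103.9° = 256.1°.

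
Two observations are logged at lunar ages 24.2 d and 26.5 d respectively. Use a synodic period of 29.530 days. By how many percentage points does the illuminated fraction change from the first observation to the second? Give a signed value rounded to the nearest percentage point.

-19 percentage points

First observation: θ = 360°·24.2/29.530 = 295.0°, so f = 0.289.
Second observation: θ = 323.1°, f = 0.100.
Δf = 0.100 − 0.289 = -0.188, i.e. -19 pp.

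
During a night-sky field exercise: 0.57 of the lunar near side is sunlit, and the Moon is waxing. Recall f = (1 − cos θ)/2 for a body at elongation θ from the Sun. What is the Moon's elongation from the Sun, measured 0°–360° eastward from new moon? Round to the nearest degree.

From f = (1 − cos θ)/2: cos θ = 1 − 2×0.57 = -0.140; arccos → 98.0°.
Before full moon the principal value applies: θ = 98.0°.

98°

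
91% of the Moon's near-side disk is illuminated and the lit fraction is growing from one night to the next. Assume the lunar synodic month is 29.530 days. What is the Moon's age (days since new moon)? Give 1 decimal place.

cos θ = 1 − 2f = -0.820, giving a principal value of 145.1°.
Before full moon the principal value applies: θ = 145.1°.
Age = 29.530 × 145.1°/360° ≈ 11.90 days.

11.9 days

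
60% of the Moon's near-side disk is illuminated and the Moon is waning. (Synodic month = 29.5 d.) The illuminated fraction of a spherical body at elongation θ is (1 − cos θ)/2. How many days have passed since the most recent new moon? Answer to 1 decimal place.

21.2 days

From f = (1 − cos θ)/2: cos θ = 1 − 2×0.60 = -0.200; arccos → 101.5°.
A waning Moon lies in 180°–360°, so θ = 360° − 101.5° = 258.5°.
Age = 29.5 × 258.5°/360° ≈ 21.18 days.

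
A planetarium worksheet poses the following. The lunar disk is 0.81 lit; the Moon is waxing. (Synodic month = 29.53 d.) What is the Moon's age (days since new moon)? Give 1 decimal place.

cos θ = 1 − 2f = -0.620, giving a principal value of 128.3°.
Before full moon the principal value applies: θ = 128.3°.
At 360°/29.53 d per day, 128.3° corresponds to 10.53 days.

10.5 days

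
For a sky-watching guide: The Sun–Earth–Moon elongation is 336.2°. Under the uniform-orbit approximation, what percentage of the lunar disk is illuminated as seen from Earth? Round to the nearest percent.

4%

cos 336.2° = 0.915, so f = (1 − 0.915)/2 = 0.043, i.e. 4%.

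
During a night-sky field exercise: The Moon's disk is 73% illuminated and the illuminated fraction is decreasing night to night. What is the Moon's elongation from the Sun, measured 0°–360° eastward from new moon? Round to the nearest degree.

cos θ = 1 − 2f = -0.460, giving a principal value of 117.4°.
Since the Moon is past full (waning), take the reflex angle: θ = 360° − 117.4° = 242.6°.

243°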